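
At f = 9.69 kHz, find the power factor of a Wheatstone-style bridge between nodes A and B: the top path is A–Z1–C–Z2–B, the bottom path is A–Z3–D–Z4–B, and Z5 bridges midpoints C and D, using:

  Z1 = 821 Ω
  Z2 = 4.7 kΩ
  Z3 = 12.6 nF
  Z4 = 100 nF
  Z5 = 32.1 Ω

Step 1 — Angular frequency: ω = 2π·f = 2π·9690 = 6.088e+04 rad/s.
Step 2 — Component impedances:
  Z1: Z = R = 821 Ω
  Z2: Z = R = 4700 Ω
  Z3: Z = 1/(jωC) = -j/(ω·C) = 0 - j1304 Ω
  Z4: Z = 1/(jωC) = -j/(ω·C) = 0 - j164.2 Ω
  Z5: Z = R = 32.1 Ω
Step 3 — Bridge requires nodal analysis (the Z5 bridge couples midpoints C and D, so the two paths cannot be reduced to a simple series/parallel combination). Setting node B to ground and injecting 1 A at node A, the 3-node admittance system at A, C, D solves to V_A = Z_AB = 603.9 - j553.2 Ω = 819∠-42.5° Ω.
Step 4 — Power factor: PF = cos(φ) = Re(Z)/|Z| = 603.9/819 = 0.7374.
Step 5 — Type: Im(Z) = -553.2 ⇒ leading (phase φ = -42.5°).

PF = 0.7374 (leading, φ = -42.5°)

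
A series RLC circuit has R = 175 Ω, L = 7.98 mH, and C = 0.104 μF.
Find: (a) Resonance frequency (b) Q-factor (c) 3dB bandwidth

Step 1 — Resonance condition Im(Z)=0 gives ω₀ = 1/√(LC).
Step 2 — ω₀ = 1/√(0.00798·1.04e-07) = 3.471e+04 rad/s.
Step 3 — f₀ = ω₀/(2π) = 5525 Hz.
Step 4 — Series Q: Q = ω₀L/R = 3.471e+04·0.00798/175 = 1.583.
Step 5 — 3dB bandwidth: Δω = ω₀/Q = 2.193e+04 rad/s; BW = Δω/(2π) = 3490 Hz.

(a) f₀ = 5525 Hz  (b) Q = 1.583  (c) BW = 3490 Hz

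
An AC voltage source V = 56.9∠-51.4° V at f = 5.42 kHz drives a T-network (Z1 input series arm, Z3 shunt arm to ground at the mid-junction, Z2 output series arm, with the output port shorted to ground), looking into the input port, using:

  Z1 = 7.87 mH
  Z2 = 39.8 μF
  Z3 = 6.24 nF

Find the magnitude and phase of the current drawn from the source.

Step 1 — Angular frequency: ω = 2π·f = 2π·5420 = 3.405e+04 rad/s.
Step 2 — Component impedances:
  Z1: Z = jωL = j·3.405e+04·0.00787 = 0 + j268 Ω
  Z2: Z = 1/(jωC) = -j/(ω·C) = 0 - j0.7378 Ω
  Z3: Z = 1/(jωC) = -j/(ω·C) = 0 - j4706 Ω
Step 3 — With the output port shorted to ground, the output series arm Z2 runs from the junction to ground; the shunt arm Z3 also runs from the junction to ground. They appear in parallel: Z3 || Z2 = 0 - j0.7377 Ω.
Step 4 — Series with input arm Z1: Z_in = Z1 + (Z3 || Z2) = 0 + j267.3 Ω = 267.3∠90.0° Ω.
Step 5 — Source phasor: V = 56.9∠-51.4° V = 35.5 - j44.47 V.
Step 6 — Ohm's law: I = V / Z_total = (35.5 - j44.47) / (0 + j267.3) = -0.1664 - j0.1328 A.
Step 7 — Convert to polar: |I| = 0.2129 A, ∠I = -141.4°.

I = 0.2129∠-141.4° A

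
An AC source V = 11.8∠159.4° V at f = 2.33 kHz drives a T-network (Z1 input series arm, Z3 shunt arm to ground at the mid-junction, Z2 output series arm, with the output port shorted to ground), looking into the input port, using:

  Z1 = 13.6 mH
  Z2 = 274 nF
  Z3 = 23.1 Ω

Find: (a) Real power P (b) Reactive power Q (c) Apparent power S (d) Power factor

Step 1 — Angular frequency: ω = 2π·f = 2π·2330 = 1.464e+04 rad/s.
Step 2 — Component impedances:
  Z1: Z = jωL = j·1.464e+04·0.0136 = 0 + j199.1 Ω
  Z2: Z = 1/(jωC) = -j/(ω·C) = 0 - j249.3 Ω
  Z3: Z = R = 23.1 Ω
Step 3 — With the output port shorted to ground, the output series arm Z2 runs from the junction to ground; the shunt arm Z3 also runs from the junction to ground. They appear in parallel: Z3 || Z2 = 22.9 - j2.122 Ω.
Step 4 — Series with input arm Z1: Z_in = Z1 + (Z3 || Z2) = 22.9 + j197 Ω = 198.3∠83.4° Ω.
Step 5 — Source phasor: V = 11.8∠159.4° V = -11.05 + j4.152 V.
Step 6 — Current: I = V / Z = 0.01436 + j0.05774 A = 0.0595∠76.0° A.
Step 7 — Complex power: S = V·I* = 0.08109 + j0.6974 VA.
Step 8 — Real power: P = Re(S) = 0.08109 W.
Step 9 — Reactive power: Q = Im(S) = 0.6974 VAR.
Step 10 — Apparent power: |S| = 0.7021 VA.
Step 11 — Power factor: PF = P/|S| = 0.1155 (lagging).

(a) P = 0.08109 W  (b) Q = 0.6974 VAR  (c) S = 0.7021 VA  (d) PF = 0.1155 (lagging)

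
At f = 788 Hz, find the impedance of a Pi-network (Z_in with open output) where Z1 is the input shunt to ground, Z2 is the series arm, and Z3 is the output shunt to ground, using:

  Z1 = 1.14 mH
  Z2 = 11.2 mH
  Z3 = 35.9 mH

Step 1 — Angular frequency: ω = 2π·f = 2π·788 = 4951 rad/s.
Step 2 — Component impedances:
  Z1: Z = jωL = j·4951·0.00114 = 0 + j5.644 Ω
  Z2: Z = jωL = j·4951·0.0112 = 0 + j55.45 Ω
  Z3: Z = jωL = j·4951·0.0359 = 0 + j177.7 Ω
Step 3 — With open output, the series arm Z2 and the output shunt Z3 appear in series to ground: Z2 + Z3 = 0 + j233.2 Ω.
Step 4 — Parallel with input shunt Z1: Z_in = Z1 || (Z2 + Z3) = 0 + j5.511 Ω = 5.511∠90.0° Ω.

Z = 0 + j5.511 Ω = 5.511∠90.0° Ω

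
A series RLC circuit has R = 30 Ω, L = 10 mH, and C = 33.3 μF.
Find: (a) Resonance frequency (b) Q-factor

Step 1 — Resonance condition Im(Z)=0 gives ω₀ = 1/√(LC).
Step 2 — ω₀ = 1/√(0.01·3.33e-05) = 1733 rad/s.
Step 3 — f₀ = ω₀/(2π) = 275.8 Hz.
Step 4 — Series Q: Q = ω₀L/R = 1733·0.01/30 = 0.5776.

(a) f₀ = 275.8 Hz  (b) Q = 0.5776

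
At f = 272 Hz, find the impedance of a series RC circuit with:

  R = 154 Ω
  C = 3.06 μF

Step 1 — Angular frequency: ω = 2π·f = 2π·272 = 1709 rad/s.
Step 2 — Component impedances:
  R: Z = R = 154 Ω
  C: Z = 1/(jωC) = -j/(ω·C) = 0 - j191.2 Ω
Step 3 — Series combination: Z_total = R + C = 154 - j191.2 Ω = 245.5∠-51.2° Ω.

Z = 154 - j191.2 Ω = 245.5∠-51.2° Ω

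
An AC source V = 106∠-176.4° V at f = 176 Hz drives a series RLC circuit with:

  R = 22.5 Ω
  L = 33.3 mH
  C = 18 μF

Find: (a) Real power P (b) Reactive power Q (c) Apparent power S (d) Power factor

Step 1 — Angular frequency: ω = 2π·f = 2π·176 = 1106 rad/s.
Step 2 — Component impedances:
  R: Z = R = 22.5 Ω
  L: Z = jωL = j·1106·0.0333 = 0 + j36.82 Ω
  C: Z = 1/(jωC) = -j/(ω·C) = 0 - j50.24 Ω
Step 3 — Series combination: Z_total = R + L + C = 22.5 - j13.41 Ω = 26.2∠-30.8° Ω.
Step 4 — Source phasor: V = 106∠-176.4° V = -105.8 - j6.656 V.
Step 5 — Current: I = V / Z = -3.339 - j2.286 A = 4.047∠-145.6° A.
Step 6 — Complex power: S = V·I* = 368.4 - j219.6 VA.
Step 7 — Real power: P = Re(S) = 368.4 W.
Step 8 — Reactive power: Q = Im(S) = -219.6 VAR.
Step 9 — Apparent power: |S| = 428.9 VA.
Step 10 — Power factor: PF = P/|S| = 0.8589 (leading).

(a) P = 368.4 W  (b) Q = -219.6 VAR  (c) S = 428.9 VA  (d) PF = 0.8589 (leading)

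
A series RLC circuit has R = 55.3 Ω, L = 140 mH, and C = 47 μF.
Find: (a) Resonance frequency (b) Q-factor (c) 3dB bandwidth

Step 1 — Resonance: ω₀ = 1/√(LC) = 1/√(0.14·4.7e-05) = 389.8 rad/s.
Step 2 — f₀ = ω₀/(2π) = 62.05 Hz.
Step 3 — Series Q: Q = ω₀L/R = 389.8·0.14/55.3 = 0.9869.
Step 4 — Bandwidth: Δω = ω₀/Q = 395 rad/s; BW = Δω/(2π) = 62.87 Hz.

(a) f₀ = 62.05 Hz  (b) Q = 0.9869  (c) BW = 62.87 Hz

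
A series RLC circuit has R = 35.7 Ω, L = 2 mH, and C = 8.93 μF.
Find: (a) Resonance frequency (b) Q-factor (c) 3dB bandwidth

Step 1 — Resonance condition Im(Z)=0 gives ω₀ = 1/√(LC).
Step 2 — ω₀ = 1/√(0.002·8.93e-06) = 7483 rad/s.
Step 3 — f₀ = ω₀/(2π) = 1191 Hz.
Step 4 — Series Q: Q = ω₀L/R = 7483·0.002/35.7 = 0.4192.
Step 5 — 3dB bandwidth: Δω = ω₀/Q = 1.785e+04 rad/s; BW = Δω/(2π) = 2841 Hz.

(a) f₀ = 1191 Hz  (b) Q = 0.4192  (c) BW = 2841 Hz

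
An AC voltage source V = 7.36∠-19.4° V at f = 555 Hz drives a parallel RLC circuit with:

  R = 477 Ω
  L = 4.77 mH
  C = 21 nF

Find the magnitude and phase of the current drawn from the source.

Step 1 — Angular frequency: ω = 2π·f = 2π·555 = 3487 rad/s.
Step 2 — Component impedances:
  R: Z = R = 477 Ω
  L: Z = jωL = j·3487·0.00477 = 0 + j16.63 Ω
  C: Z = 1/(jωC) = -j/(ω·C) = 0 - j1.366e+04 Ω
Step 3 — Parallel combination: 1/Z_total = 1/R + 1/L + 1/C; Z_total = 0.5808 + j16.63 Ω = 16.64∠88.0° Ω.
Step 4 — Source phasor: V = 7.36∠-19.4° V = 6.942 - j2.445 V.
Step 5 — Ohm's law: I = V / Z_total = (6.942 - j2.445) / (0.5808 + j16.63) = -0.1322 - j0.422 A.
Step 6 — Convert to polar: |I| = 0.4422 A, ∠I = -107.4°.

I = 0.4422∠-107.4° A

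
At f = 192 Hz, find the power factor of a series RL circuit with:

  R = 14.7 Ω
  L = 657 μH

Step 1 — Angular frequency: ω = 2π·f = 2π·192 = 1206 rad/s.
Step 2 — Component impedances:
  R: Z = R = 14.7 Ω
  L: Z = jωL = j·1206·0.000657 = 0 + j0.7926 Ω
Step 3 — Series combination: Z_total = R + L = 14.7 + j0.7926 Ω = 14.72∠3.1° Ω.
Step 4 — Power factor: PF = cos(φ) = Re(Z)/|Z| = 14.7/14.7214 = 0.9985.
Step 5 — Type: Im(Z) = 0.7926 ⇒ lagging (phase φ = 3.1°).

PF = 0.9985 (lagging, φ = 3.1°)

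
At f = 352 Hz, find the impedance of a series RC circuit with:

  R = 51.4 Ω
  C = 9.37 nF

Step 1 — Angular frequency: ω = 2π·f = 2π·352 = 2212 rad/s.
Step 2 — Component impedances:
  R: Z = R = 51.4 Ω
  C: Z = 1/(jωC) = -j/(ω·C) = 0 - j4.825e+04 Ω
Step 3 — Series combination: Z_total = R + C = 51.4 - j4.825e+04 Ω = 4.825e+04∠-89.9° Ω.

Z = 51.4 - j4.825e+04 Ω = 4.825e+04∠-89.9° Ω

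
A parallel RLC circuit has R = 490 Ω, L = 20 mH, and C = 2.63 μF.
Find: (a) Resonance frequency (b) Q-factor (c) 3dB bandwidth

Step 1 — Resonance: ω₀ = 1/√(LC) = 1/√(0.02·2.63e-06) = 4360 rad/s.
Step 2 — f₀ = ω₀/(2π) = 693.9 Hz.
Step 3 — Parallel Q: Q = R/(ω₀L) = 490/(4360·0.02) = 5.619.
Step 4 — Bandwidth: Δω = ω₀/Q = 776 rad/s; BW = Δω/(2π) = 123.5 Hz.

(a) f₀ = 693.9 Hz  (b) Q = 5.619  (c) BW = 123.5 Hz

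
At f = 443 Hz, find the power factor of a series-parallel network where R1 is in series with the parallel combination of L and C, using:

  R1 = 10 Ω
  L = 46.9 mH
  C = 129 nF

Step 1 — Angular frequency: ω = 2π·f = 2π·443 = 2783 rad/s.
Step 2 — Component impedances:
  R1: Z = R = 10 Ω
  L: Z = jωL = j·2783·0.0469 = 0 + j130.5 Ω
  C: Z = 1/(jωC) = -j/(ω·C) = 0 - j2785 Ω
Step 3 — Parallel branch: L || C = 1/(1/L + 1/C) = 0 + j137 Ω.
Step 4 — Series with R1: Z_total = R1 + (L || C) = 10 + j137 Ω = 137.3∠85.8° Ω.
Step 5 — Power factor: PF = cos(φ) = Re(Z)/|Z| = 10/137.33 = 0.07282.
Step 6 — Type: Im(Z) = 137 ⇒ lagging (phase φ = 85.8°).

PF = 0.07282 (lagging, φ = 85.8°)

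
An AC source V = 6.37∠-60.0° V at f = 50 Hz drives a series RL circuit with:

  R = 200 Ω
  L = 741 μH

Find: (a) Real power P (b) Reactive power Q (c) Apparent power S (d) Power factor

Step 1 — Angular frequency: ω = 2π·f = 2π·50 = 314.2 rad/s.
Step 2 — Component impedances:
  R: Z = R = 200 Ω
  L: Z = jωL = j·314.2·0.000741 = 0 + j0.2328 Ω
Step 3 — Series combination: Z_total = R + L = 200 + j0.2328 Ω = 200∠0.1° Ω.
Step 4 — Source phasor: V = 6.37∠-60.0° V = 3.185 - j5.517 V.
Step 5 — Current: I = V / Z = 0.01589 - j0.0276 A = 0.03185∠-60.1° A.
Step 6 — Complex power: S = V·I* = 0.2029 + j0.0002361 VA.
Step 7 — Real power: P = Re(S) = 0.2029 W.
Step 8 — Reactive power: Q = Im(S) = 0.0002361 VAR.
Step 9 — Apparent power: |S| = 0.2029 VA.
Step 10 — Power factor: PF = P/|S| = 1 (lagging).

(a) P = 0.2029 W  (b) Q = 0.0002361 VAR  (c) S = 0.2029 VA  (d) PF = 1 (lagging)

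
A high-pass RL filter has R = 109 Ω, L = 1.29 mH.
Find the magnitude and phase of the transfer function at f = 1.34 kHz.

Step 1 — Angular frequency: ω = 2π·1340 = 8419 rad/s.
Step 2 — Transfer function: H(jω) = jωL/(R + jωL).
Step 3 — Numerator jωL = j·10.86; denominator R + jωL = 109 + j10.86.
Step 4 — H = 0.009831 + j0.09866.
Step 5 — Magnitude: |H| = 0.09915 (-20.1 dB); phase: φ = 84.3°.

|H| = 0.09915 (-20.1 dB), φ = 84.3°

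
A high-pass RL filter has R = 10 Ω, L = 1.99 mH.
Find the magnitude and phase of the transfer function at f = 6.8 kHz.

Step 1 — Angular frequency: ω = 2π·6800 = 4.273e+04 rad/s.
Step 2 — Transfer function: H(jω) = jωL/(R + jωL).
Step 3 — Numerator jωL = j·85.02; denominator R + jωL = 10 + j85.02.
Step 4 — H = 0.9864 + j0.116.
Step 5 — Magnitude: |H| = 0.9932 (-0.1 dB); phase: φ = 6.7°.

|H| = 0.9932 (-0.1 dB), φ = 6.7°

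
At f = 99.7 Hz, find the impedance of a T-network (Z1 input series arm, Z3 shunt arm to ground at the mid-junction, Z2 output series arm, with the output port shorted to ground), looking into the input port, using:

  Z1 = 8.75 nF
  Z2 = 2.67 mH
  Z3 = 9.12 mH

Step 1 — Angular frequency: ω = 2π·f = 2π·99.7 = 626.4 rad/s.
Step 2 — Component impedances:
  Z1: Z = 1/(jωC) = -j/(ω·C) = 0 - j1.824e+05 Ω
  Z2: Z = jωL = j·626.4·0.00267 = 0 + j1.673 Ω
  Z3: Z = jωL = j·626.4·0.00912 = 0 + j5.713 Ω
Step 3 — With the output port shorted to ground, the output series arm Z2 runs from the junction to ground; the shunt arm Z3 also runs from the junction to ground. They appear in parallel: Z3 || Z2 = 0 + j1.294 Ω.
Step 4 — Series with input arm Z1: Z_in = Z1 + (Z3 || Z2) = 0 - j1.824e+05 Ω = 1.824e+05∠-90.0° Ω.

Z = 0 - j1.824e+05 Ω = 1.824e+05∠-90.0° Ω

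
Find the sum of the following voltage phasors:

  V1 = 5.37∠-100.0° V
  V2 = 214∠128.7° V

Step 1 — Convert each phasor to rectangular form:
  V1 = 5.37·(cos(-100.0°) + j·sin(-100.0°)) = -0.9325 - j5.288 V
  V2 = 214·(cos(128.7°) + j·sin(128.7°)) = -133.8 + j167 V
Step 2 — Sum components: V_total = -134.7 + j161.7 V.
Step 3 — Convert to polar: |V_total| = 210.5 V, ∠V_total = 129.8°.

V_total = 210.5∠129.8° V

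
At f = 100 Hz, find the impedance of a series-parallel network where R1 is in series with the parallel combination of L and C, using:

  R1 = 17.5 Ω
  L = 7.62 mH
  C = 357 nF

Step 1 — Angular frequency: ω = 2π·f = 2π·100 = 628.3 rad/s.
Step 2 — Component impedances:
  R1: Z = R = 17.5 Ω
  L: Z = jωL = j·628.3·0.00762 = 0 + j4.788 Ω
  C: Z = 1/(jωC) = -j/(ω·C) = 0 - j4458 Ω
Step 3 — Parallel branch: L || C = 1/(1/L + 1/C) = 0 + j4.793 Ω.
Step 4 — Series with R1: Z_total = R1 + (L || C) = 17.5 + j4.793 Ω = 18.14∠15.3° Ω.

Z = 17.5 + j4.793 Ω = 18.14∠15.3° Ω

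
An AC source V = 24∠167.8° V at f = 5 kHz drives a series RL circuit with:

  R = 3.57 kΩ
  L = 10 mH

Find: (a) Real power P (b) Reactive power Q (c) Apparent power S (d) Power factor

Step 1 — Angular frequency: ω = 2π·f = 2π·5000 = 3.142e+04 rad/s.
Step 2 — Component impedances:
  R: Z = R = 3570 Ω
  L: Z = jωL = j·3.142e+04·0.01 = 0 + j314.2 Ω
Step 3 — Series combination: Z_total = R + L = 3570 + j314.2 Ω = 3584∠5.0° Ω.
Step 4 — Source phasor: V = 24∠167.8° V = -23.46 + j5.072 V.
Step 5 — Current: I = V / Z = -0.006396 + j0.001984 A = 0.006697∠162.8° A.
Step 6 — Complex power: S = V·I* = 0.1601 + j0.01409 VA.
Step 7 — Real power: P = Re(S) = 0.1601 W.
Step 8 — Reactive power: Q = Im(S) = 0.01409 VAR.
Step 9 — Apparent power: |S| = 0.1607 VA.
Step 10 — Power factor: PF = P/|S| = 0.9962 (lagging).

(a) P = 0.1601 W  (b) Q = 0.01409 VAR  (c) S = 0.1607 VA  (d) PF = 0.9962 (lagging)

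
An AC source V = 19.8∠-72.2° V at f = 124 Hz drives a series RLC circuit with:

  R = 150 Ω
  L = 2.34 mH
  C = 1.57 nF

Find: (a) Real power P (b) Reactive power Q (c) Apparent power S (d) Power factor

Step 1 — Angular frequency: ω = 2π·f = 2π·124 = 779.1 rad/s.
Step 2 — Component impedances:
  R: Z = R = 150 Ω
  L: Z = jωL = j·779.1·0.00234 = 0 + j1.823 Ω
  C: Z = 1/(jωC) = -j/(ω·C) = 0 - j8.175e+05 Ω
Step 3 — Series combination: Z_total = R + L + C = 150 - j8.175e+05 Ω = 8.175e+05∠-90.0° Ω.
Step 4 — Source phasor: V = 19.8∠-72.2° V = 6.053 - j18.85 V.
Step 5 — Current: I = V / Z = 2.306e-05 + j7.4e-06 A = 2.422e-05∠17.8° A.
Step 6 — Complex power: S = V·I* = 8.799e-08 - j0.0004795 VA.
Step 7 — Real power: P = Re(S) = 8.799e-08 W.
Step 8 — Reactive power: Q = Im(S) = -0.0004795 VAR.
Step 9 — Apparent power: |S| = 0.0004795 VA.
Step 10 — Power factor: PF = P/|S| = 0.0001835 (leading).

(a) P = 8.799e-08 W  (b) Q = -0.0004795 VAR  (c) S = 0.0004795 VA  (d) PF = 0.0001835 (leading)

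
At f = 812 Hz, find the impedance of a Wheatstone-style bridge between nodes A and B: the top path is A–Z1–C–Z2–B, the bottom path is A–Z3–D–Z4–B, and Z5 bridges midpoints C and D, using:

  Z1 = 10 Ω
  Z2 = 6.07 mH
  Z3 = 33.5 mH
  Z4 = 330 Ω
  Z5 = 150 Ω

Step 1 — Angular frequency: ω = 2π·f = 2π·812 = 5102 rad/s.
Step 2 — Component impedances:
  Z1: Z = R = 10 Ω
  Z2: Z = jωL = j·5102·0.00607 = 0 + j30.97 Ω
  Z3: Z = jωL = j·5102·0.0335 = 0 + j170.9 Ω
  Z4: Z = R = 330 Ω
  Z5: Z = R = 150 Ω
Step 3 — Bridge requires nodal analysis (the Z5 bridge couples midpoints C and D, so the two paths cannot be reduced to a simple series/parallel combination). Setting node B to ground and injecting 1 A at node A, the 3-node admittance system at A, C, D solves to V_A = Z_AB = 11.11 + j30.38 Ω = 32.35∠69.9° Ω.

Z = 11.11 + j30.38 Ω = 32.35∠69.9° Ω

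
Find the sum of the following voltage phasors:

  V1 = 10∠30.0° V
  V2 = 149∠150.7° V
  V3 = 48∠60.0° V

Step 1 — Convert each phasor to rectangular form:
  V1 = 10·(cos(30.0°) + j·sin(30.0°)) = 8.66 + j5 V
  V2 = 149·(cos(150.7°) + j·sin(150.7°)) = -129.9 + j72.92 V
  V3 = 48·(cos(60.0°) + j·sin(60.0°)) = 24 + j41.57 V
Step 2 — Sum components: V_total = -97.28 + j119.5 V.
Step 3 — Convert to polar: |V_total| = 154.1 V, ∠V_total = 129.2°.

V_total = 154.1∠129.2° V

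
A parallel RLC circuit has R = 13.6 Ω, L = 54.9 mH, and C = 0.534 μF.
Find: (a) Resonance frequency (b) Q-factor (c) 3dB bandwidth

Step 1 — Resonance: ω₀ = 1/√(LC) = 1/√(0.0549·5.34e-07) = 5840 rad/s.
Step 2 — f₀ = ω₀/(2π) = 929.5 Hz.
Step 3 — Parallel Q: Q = R/(ω₀L) = 13.6/(5840·0.0549) = 0.04242.
Step 4 — Bandwidth: Δω = ω₀/Q = 1.377e+05 rad/s; BW = Δω/(2π) = 2.191e+04 Hz.

(a) f₀ = 929.5 Hz  (b) Q = 0.04242  (c) BW = 2.191e+04 Hz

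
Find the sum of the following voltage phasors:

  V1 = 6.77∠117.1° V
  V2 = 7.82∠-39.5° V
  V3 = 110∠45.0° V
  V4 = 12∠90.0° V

Step 1 — Convert each phasor to rectangular form:
  V1 = 6.77·(cos(117.1°) + j·sin(117.1°)) = -3.084 + j6.027 V
  V2 = 7.82·(cos(-39.5°) + j·sin(-39.5°)) = 6.034 - j4.974 V
  V3 = 110·(cos(45.0°) + j·sin(45.0°)) = 77.78 + j77.78 V
  V4 = 12·(cos(90.0°) + j·sin(90.0°)) = 0 + j12 V
Step 2 — Sum components: V_total = 80.73 + j90.83 V.
Step 3 — Convert to polar: |V_total| = 121.5 V, ∠V_total = 48.4°.

V_total = 121.5∠48.4° V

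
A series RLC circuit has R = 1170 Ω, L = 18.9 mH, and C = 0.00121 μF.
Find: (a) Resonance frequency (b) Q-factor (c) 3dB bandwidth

Step 1 — Resonance: ω₀ = 1/√(LC) = 1/√(0.0189·1.21e-09) = 2.091e+05 rad/s.
Step 2 — f₀ = ω₀/(2π) = 3.328e+04 Hz.
Step 3 — Series Q: Q = ω₀L/R = 2.091e+05·0.0189/1170 = 3.378.
Step 4 — Bandwidth: Δω = ω₀/Q = 6.19e+04 rad/s; BW = Δω/(2π) = 9852 Hz.

(a) f₀ = 3.328e+04 Hz  (b) Q = 3.378  (c) BW = 9852 Hz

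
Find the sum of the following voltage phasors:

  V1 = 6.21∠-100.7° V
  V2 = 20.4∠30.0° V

Step 1 — Convert each phasor to rectangular form:
  V1 = 6.21·(cos(-100.7°) + j·sin(-100.7°)) = -1.153 - j6.102 V
  V2 = 20.4·(cos(30.0°) + j·sin(30.0°)) = 17.67 + j10.2 V
Step 2 — Sum components: V_total = 16.51 + j4.098 V.
Step 3 — Convert to polar: |V_total| = 17.01 V, ∠V_total = 13.9°.

V_total = 17.01∠13.9° V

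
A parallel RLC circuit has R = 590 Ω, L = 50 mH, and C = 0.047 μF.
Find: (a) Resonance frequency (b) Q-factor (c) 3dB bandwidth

Step 1 — Resonance: ω₀ = 1/√(LC) = 1/√(0.05·4.7e-08) = 2.063e+04 rad/s.
Step 2 — f₀ = ω₀/(2π) = 3283 Hz.
Step 3 — Parallel Q: Q = R/(ω₀L) = 590/(2.063e+04·0.05) = 0.572.
Step 4 — Bandwidth: Δω = ω₀/Q = 3.606e+04 rad/s; BW = Δω/(2π) = 5739 Hz.

(a) f₀ = 3283 Hz  (b) Q = 0.572  (c) BW = 5739 Hz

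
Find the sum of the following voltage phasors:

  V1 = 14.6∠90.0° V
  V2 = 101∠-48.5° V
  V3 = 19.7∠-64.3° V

Step 1 — Convert each phasor to rectangular form:
  V1 = 14.6·(cos(90.0°) + j·sin(90.0°)) = 0 + j14.6 V
  V2 = 101·(cos(-48.5°) + j·sin(-48.5°)) = 66.92 - j75.64 V
  V3 = 19.7·(cos(-64.3°) + j·sin(-64.3°)) = 8.543 - j17.75 V
Step 2 — Sum components: V_total = 75.47 - j78.8 V.
Step 3 — Convert to polar: |V_total| = 109.1 V, ∠V_total = -46.2°.

V_total = 109.1∠-46.2° V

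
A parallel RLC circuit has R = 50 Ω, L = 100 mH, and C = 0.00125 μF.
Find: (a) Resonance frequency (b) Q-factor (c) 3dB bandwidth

Step 1 — Resonance: ω₀ = 1/√(LC) = 1/√(0.1·1.25e-09) = 8.944e+04 rad/s.
Step 2 — f₀ = ω₀/(2π) = 1.424e+04 Hz.
Step 3 — Parallel Q: Q = R/(ω₀L) = 50/(8.944e+04·0.1) = 0.00559.
Step 4 — Bandwidth: Δω = ω₀/Q = 1.6e+07 rad/s; BW = Δω/(2π) = 2.546e+06 Hz.

(a) f₀ = 1.424e+04 Hz  (b) Q = 0.00559  (c) BW = 2.546e+06 Hz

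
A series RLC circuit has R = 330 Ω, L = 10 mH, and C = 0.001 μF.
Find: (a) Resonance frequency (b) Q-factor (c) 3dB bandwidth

Step 1 — Resonance: ω₀ = 1/√(LC) = 1/√(0.01·1e-09) = 3.162e+05 rad/s.
Step 2 — f₀ = ω₀/(2π) = 5.033e+04 Hz.
Step 3 — Series Q: Q = ω₀L/R = 3.162e+05·0.01/330 = 9.583.
Step 4 — Bandwidth: Δω = ω₀/Q = 3.3e+04 rad/s; BW = Δω/(2π) = 5252 Hz.

(a) f₀ = 5.033e+04 Hz  (b) Q = 9.583  (c) BW = 5252 Hz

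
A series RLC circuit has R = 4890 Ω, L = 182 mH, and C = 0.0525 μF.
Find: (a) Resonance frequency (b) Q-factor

Step 1 — Resonance condition Im(Z)=0 gives ω₀ = 1/√(LC).
Step 2 — ω₀ = 1/√(0.182·5.25e-08) = 1.023e+04 rad/s.
Step 3 — f₀ = ω₀/(2π) = 1628 Hz.
Step 4 — Series Q: Q = ω₀L/R = 1.023e+04·0.182/4890 = 0.3808.

(a) f₀ = 1628 Hz  (b) Q = 0.3808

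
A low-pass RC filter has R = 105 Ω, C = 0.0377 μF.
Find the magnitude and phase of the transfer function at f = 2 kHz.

Step 1 — Angular frequency: ω = 2π·2000 = 1.257e+04 rad/s.
Step 2 — Transfer function: H(jω) = 1/(1 + jωRC).
Step 3 — Denominator: 1 + jωRC = 1 + j·1.257e+04·105·3.77e-08 = 1 + j0.04974.
Step 4 — H = 0.9975 - j0.04962.
Step 5 — Magnitude: |H| = 0.9988 (-0.0 dB); phase: φ = -2.8°.

|H| = 0.9988 (-0.0 dB), φ = -2.8°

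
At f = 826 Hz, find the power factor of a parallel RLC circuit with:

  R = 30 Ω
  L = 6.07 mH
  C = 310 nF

Step 1 — Angular frequency: ω = 2π·f = 2π·826 = 5190 rad/s.
Step 2 — Component impedances:
  R: Z = R = 30 Ω
  L: Z = jωL = j·5190·0.00607 = 0 + j31.5 Ω
  C: Z = 1/(jωC) = -j/(ω·C) = 0 - j621.6 Ω
Step 3 — Parallel combination: 1/Z_total = 1/R + 1/L + 1/C; Z_total = 16.51 + j14.92 Ω = 22.25∠42.1° Ω.
Step 4 — Power factor: PF = cos(φ) = Re(Z)/|Z| = 16.508/22.254 = 0.7418.
Step 5 — Type: Im(Z) = 14.92 ⇒ lagging (phase φ = 42.1°).

PF = 0.7418 (lagging, φ = 42.1°)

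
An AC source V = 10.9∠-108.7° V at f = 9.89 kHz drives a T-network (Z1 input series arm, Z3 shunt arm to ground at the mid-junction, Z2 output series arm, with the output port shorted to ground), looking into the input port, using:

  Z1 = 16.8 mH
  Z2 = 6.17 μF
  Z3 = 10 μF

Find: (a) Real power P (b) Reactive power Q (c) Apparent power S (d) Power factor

Step 1 — Angular frequency: ω = 2π·f = 2π·9890 = 6.214e+04 rad/s.
Step 2 — Component impedances:
  Z1: Z = jωL = j·6.214e+04·0.0168 = 0 + j1044 Ω
  Z2: Z = 1/(jωC) = -j/(ω·C) = 0 - j2.608 Ω
  Z3: Z = 1/(jωC) = -j/(ω·C) = 0 - j1.609 Ω
Step 3 — With the output port shorted to ground, the output series arm Z2 runs from the junction to ground; the shunt arm Z3 also runs from the junction to ground. They appear in parallel: Z3 || Z2 = 0 - j0.9952 Ω.
Step 4 — Series with input arm Z1: Z_in = Z1 + (Z3 || Z2) = 0 + j1043 Ω = 1043∠90.0° Ω.
Step 5 — Source phasor: V = 10.9∠-108.7° V = -3.495 - j10.32 V.
Step 6 — Current: I = V / Z = -0.009899 + j0.003351 A = 0.01045∠161.3° A.
Step 7 — Complex power: S = V·I* = 0 + j0.1139 VA.
Step 8 — Real power: P = Re(S) = 0 W.
Step 9 — Reactive power: Q = Im(S) = 0.1139 VAR.
Step 10 — Apparent power: |S| = 0.1139 VA.
Step 11 — Power factor: PF = P/|S| = 0 (lagging).

(a) P = 0 W  (b) Q = 0.1139 VAR  (c) S = 0.1139 VA  (d) PF = 0 (lagging)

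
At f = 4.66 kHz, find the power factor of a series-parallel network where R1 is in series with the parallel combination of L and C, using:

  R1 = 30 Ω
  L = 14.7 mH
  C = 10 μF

Step 1 — Angular frequency: ω = 2π·f = 2π·4660 = 2.928e+04 rad/s.
Step 2 — Component impedances:
  R1: Z = R = 30 Ω
  L: Z = jωL = j·2.928e+04·0.0147 = 0 + j430.4 Ω
  C: Z = 1/(jωC) = -j/(ω·C) = 0 - j3.415 Ω
Step 3 — Parallel branch: L || C = 1/(1/L + 1/C) = 0 - j3.443 Ω.
Step 4 — Series with R1: Z_total = R1 + (L || C) = 30 - j3.443 Ω = 30.2∠-6.5° Ω.
Step 5 — Power factor: PF = cos(φ) = Re(Z)/|Z| = 30/30.197 = 0.9935.
Step 6 — Type: Im(Z) = -3.443 ⇒ leading (phase φ = -6.5°).

PF = 0.9935 (leading, φ = -6.5°)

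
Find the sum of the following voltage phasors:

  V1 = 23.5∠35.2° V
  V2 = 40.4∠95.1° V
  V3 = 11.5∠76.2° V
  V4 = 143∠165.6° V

Step 1 — Convert each phasor to rectangular form:
  V1 = 23.5·(cos(35.2°) + j·sin(35.2°)) = 19.2 + j13.55 V
  V2 = 40.4·(cos(95.1°) + j·sin(95.1°)) = -3.591 + j40.24 V
  V3 = 11.5·(cos(76.2°) + j·sin(76.2°)) = 2.743 + j11.17 V
  V4 = 143·(cos(165.6°) + j·sin(165.6°)) = -138.5 + j35.56 V
Step 2 — Sum components: V_total = -120.2 + j100.5 V.
Step 3 — Convert to polar: |V_total| = 156.7 V, ∠V_total = 140.1°.

V_total = 156.7∠140.1° V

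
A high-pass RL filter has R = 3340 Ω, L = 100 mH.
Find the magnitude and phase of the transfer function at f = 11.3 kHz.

Step 1 — Angular frequency: ω = 2π·1.13e+04 = 7.1e+04 rad/s.
Step 2 — Transfer function: H(jω) = jωL/(R + jωL).
Step 3 — Numerator jωL = j·7100; denominator R + jωL = 3340 + j7100.
Step 4 — H = 0.8188 + j0.3852.
Step 5 — Magnitude: |H| = 0.9049 (-0.9 dB); phase: φ = 25.2°.

|H| = 0.9049 (-0.9 dB), φ = 25.2°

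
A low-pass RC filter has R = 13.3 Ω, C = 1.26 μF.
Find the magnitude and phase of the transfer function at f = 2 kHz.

Step 1 — Angular frequency: ω = 2π·2000 = 1.257e+04 rad/s.
Step 2 — Transfer function: H(jω) = 1/(1 + jωRC).
Step 3 — Denominator: 1 + jωRC = 1 + j·1.257e+04·13.3·1.26e-06 = 1 + j0.2106.
Step 4 — H = 0.9575 - j0.2016.
Step 5 — Magnitude: |H| = 0.9785 (-0.2 dB); phase: φ = -11.9°.

|H| = 0.9785 (-0.2 dB), φ = -11.9°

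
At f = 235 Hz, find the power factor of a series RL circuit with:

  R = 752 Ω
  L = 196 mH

Step 1 — Angular frequency: ω = 2π·f = 2π·235 = 1477 rad/s.
Step 2 — Component impedances:
  R: Z = R = 752 Ω
  L: Z = jωL = j·1477·0.196 = 0 + j289.4 Ω
Step 3 — Series combination: Z_total = R + L = 752 + j289.4 Ω = 805.8∠21.0° Ω.
Step 4 — Power factor: PF = cos(φ) = Re(Z)/|Z| = 752/805.77 = 0.9333.
Step 5 — Type: Im(Z) = 289.4 ⇒ lagging (phase φ = 21.0°).

PF = 0.9333 (lagging, φ = 21.0°)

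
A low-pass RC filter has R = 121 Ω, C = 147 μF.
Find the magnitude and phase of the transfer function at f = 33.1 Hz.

Step 1 — Angular frequency: ω = 2π·33.1 = 208 rad/s.
Step 2 — Transfer function: H(jω) = 1/(1 + jωRC).
Step 3 — Denominator: 1 + jωRC = 1 + j·208·121·0.000147 = 1 + j3.699.
Step 4 — H = 0.0681 - j0.2519.
Step 5 — Magnitude: |H| = 0.261 (-11.7 dB); phase: φ = -74.9°.

|H| = 0.261 (-11.7 dB), φ = -74.9°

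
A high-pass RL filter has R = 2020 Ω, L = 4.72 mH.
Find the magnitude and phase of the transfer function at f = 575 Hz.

Step 1 — Angular frequency: ω = 2π·575 = 3613 rad/s.
Step 2 — Transfer function: H(jω) = jωL/(R + jωL).
Step 3 — Numerator jωL = j·17.05; denominator R + jωL = 2020 + j17.05.
Step 4 — H = 7.126e-05 + j0.008441.
Step 5 — Magnitude: |H| = 0.008442 (-41.5 dB); phase: φ = 89.5°.

|H| = 0.008442 (-41.5 dB), φ = 89.5°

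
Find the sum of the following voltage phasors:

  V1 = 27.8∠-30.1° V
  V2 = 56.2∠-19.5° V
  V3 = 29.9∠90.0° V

Step 1 — Convert each phasor to rectangular form:
  V1 = 27.8·(cos(-30.1°) + j·sin(-30.1°)) = 24.05 - j13.94 V
  V2 = 56.2·(cos(-19.5°) + j·sin(-19.5°)) = 52.98 - j18.76 V
  V3 = 29.9·(cos(90.0°) + j·sin(90.0°)) = 0 + j29.9 V
Step 2 — Sum components: V_total = 77.03 - j2.802 V.
Step 3 — Convert to polar: |V_total| = 77.08 V, ∠V_total = -2.1°.

V_total = 77.08∠-2.1° V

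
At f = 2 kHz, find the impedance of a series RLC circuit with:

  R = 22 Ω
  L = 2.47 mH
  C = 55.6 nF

Step 1 — Angular frequency: ω = 2π·f = 2π·2000 = 1.257e+04 rad/s.
Step 2 — Component impedances:
  R: Z = R = 22 Ω
  L: Z = jωL = j·1.257e+04·0.00247 = 0 + j31.04 Ω
  C: Z = 1/(jωC) = -j/(ω·C) = 0 - j1431 Ω
Step 3 — Series combination: Z_total = R + L + C = 22 - j1400 Ω = 1400∠-89.1° Ω.

Z = 22 - j1400 Ω = 1400∠-89.1° Ω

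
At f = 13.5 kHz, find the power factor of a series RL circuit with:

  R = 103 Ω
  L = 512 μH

Step 1 — Angular frequency: ω = 2π·f = 2π·1.35e+04 = 8.482e+04 rad/s.
Step 2 — Component impedances:
  R: Z = R = 103 Ω
  L: Z = jωL = j·8.482e+04·0.000512 = 0 + j43.43 Ω
Step 3 — Series combination: Z_total = R + L = 103 + j43.43 Ω = 111.8∠22.9° Ω.
Step 4 — Power factor: PF = cos(φ) = Re(Z)/|Z| = 103/111.782 = 0.9214.
Step 5 — Type: Im(Z) = 43.43 ⇒ lagging (phase φ = 22.9°).

PF = 0.9214 (lagging, φ = 22.9°)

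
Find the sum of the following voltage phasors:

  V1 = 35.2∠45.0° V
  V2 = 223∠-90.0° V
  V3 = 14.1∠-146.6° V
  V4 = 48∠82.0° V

Step 1 — Convert each phasor to rectangular form:
  V1 = 35.2·(cos(45.0°) + j·sin(45.0°)) = 24.89 + j24.89 V
  V2 = 223·(cos(-90.0°) + j·sin(-90.0°)) = 0 - j223 V
  V3 = 14.1·(cos(-146.6°) + j·sin(-146.6°)) = -11.77 - j7.762 V
  V4 = 48·(cos(82.0°) + j·sin(82.0°)) = 6.68 + j47.53 V
Step 2 — Sum components: V_total = 19.8 - j158.3 V.
Step 3 — Convert to polar: |V_total| = 159.6 V, ∠V_total = -82.9°.

V_total = 159.6∠-82.9° V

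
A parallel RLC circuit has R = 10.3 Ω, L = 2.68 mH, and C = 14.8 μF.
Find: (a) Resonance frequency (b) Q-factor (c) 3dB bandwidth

Step 1 — Resonance: ω₀ = 1/√(LC) = 1/√(0.00268·1.48e-05) = 5021 rad/s.
Step 2 — f₀ = ω₀/(2π) = 799.1 Hz.
Step 3 — Parallel Q: Q = R/(ω₀L) = 10.3/(5021·0.00268) = 0.7654.
Step 4 — Bandwidth: Δω = ω₀/Q = 6560 rad/s; BW = Δω/(2π) = 1044 Hz.

(a) f₀ = 799.1 Hz  (b) Q = 0.7654  (c) BW = 1044 Hz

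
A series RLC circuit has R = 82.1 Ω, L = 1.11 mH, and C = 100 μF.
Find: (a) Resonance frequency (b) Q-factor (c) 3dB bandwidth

Step 1 — Resonance: ω₀ = 1/√(LC) = 1/√(0.00111·0.0001) = 3002 rad/s.
Step 2 — f₀ = ω₀/(2π) = 477.7 Hz.
Step 3 — Series Q: Q = ω₀L/R = 3002·0.00111/82.1 = 0.04058.
Step 4 — Bandwidth: Δω = ω₀/Q = 7.396e+04 rad/s; BW = Δω/(2π) = 1.177e+04 Hz.

(a) f₀ = 477.7 Hz  (b) Q = 0.04058  (c) BW = 1.177e+04 Hz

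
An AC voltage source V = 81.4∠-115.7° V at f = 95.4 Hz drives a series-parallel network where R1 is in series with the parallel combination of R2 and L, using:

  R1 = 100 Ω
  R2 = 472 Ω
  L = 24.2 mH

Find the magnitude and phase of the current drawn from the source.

Step 1 — Angular frequency: ω = 2π·f = 2π·95.4 = 599.4 rad/s.
Step 2 — Component impedances:
  R1: Z = R = 100 Ω
  R2: Z = R = 472 Ω
  L: Z = jωL = j·599.4·0.0242 = 0 + j14.51 Ω
Step 3 — Parallel branch: R2 || L = 1/(1/R2 + 1/L) = 0.4454 + j14.49 Ω.
Step 4 — Series with R1: Z_total = R1 + (R2 || L) = 100.4 + j14.49 Ω = 101.5∠8.2° Ω.
Step 5 — Source phasor: V = 81.4∠-115.7° V = -35.3 - j73.35 V.
Step 6 — Ohm's law: I = V / Z_total = (-35.3 - j73.35) / (100.4 + j14.49) = -0.4475 - j0.6657 A.
Step 7 — Convert to polar: |I| = 0.8021 A, ∠I = -123.9°.

I = 0.8021∠-123.9° A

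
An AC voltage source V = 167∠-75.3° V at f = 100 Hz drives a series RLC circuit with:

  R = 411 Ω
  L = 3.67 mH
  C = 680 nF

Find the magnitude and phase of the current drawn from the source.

Step 1 — Angular frequency: ω = 2π·f = 2π·100 = 628.3 rad/s.
Step 2 — Component impedances:
  R: Z = R = 411 Ω
  L: Z = jωL = j·628.3·0.00367 = 0 + j2.306 Ω
  C: Z = 1/(jωC) = -j/(ω·C) = 0 - j2341 Ω
Step 3 — Series combination: Z_total = R + L + C = 411 - j2338 Ω = 2374∠-80.0° Ω.
Step 4 — Source phasor: V = 167∠-75.3° V = 42.38 - j161.5 V.
Step 5 — Ohm's law: I = V / Z_total = (42.38 - j161.5) / (411 - j2338) = 0.0701 + j0.005801 A.
Step 6 — Convert to polar: |I| = 0.07034 A, ∠I = 4.7°.

I = 0.07034∠4.7° A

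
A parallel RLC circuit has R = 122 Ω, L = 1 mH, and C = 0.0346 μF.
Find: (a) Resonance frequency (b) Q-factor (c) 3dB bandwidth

Step 1 — Resonance: ω₀ = 1/√(LC) = 1/√(0.001·3.46e-08) = 1.7e+05 rad/s.
Step 2 — f₀ = ω₀/(2π) = 2.706e+04 Hz.
Step 3 — Parallel Q: Q = R/(ω₀L) = 122/(1.7e+05·0.001) = 0.7176.
Step 4 — Bandwidth: Δω = ω₀/Q = 2.369e+05 rad/s; BW = Δω/(2π) = 3.77e+04 Hz.

(a) f₀ = 2.706e+04 Hz  (b) Q = 0.7176  (c) BW = 3.77e+04 Hz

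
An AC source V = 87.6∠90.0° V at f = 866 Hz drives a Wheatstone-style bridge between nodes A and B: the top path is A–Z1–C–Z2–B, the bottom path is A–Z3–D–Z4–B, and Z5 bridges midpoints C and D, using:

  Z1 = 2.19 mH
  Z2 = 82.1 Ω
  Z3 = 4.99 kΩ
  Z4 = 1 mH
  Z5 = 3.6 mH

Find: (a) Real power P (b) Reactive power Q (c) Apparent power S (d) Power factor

Step 1 — Angular frequency: ω = 2π·f = 2π·866 = 5441 rad/s.
Step 2 — Component impedances:
  Z1: Z = jωL = j·5441·0.00219 = 0 + j11.92 Ω
  Z2: Z = R = 82.1 Ω
  Z3: Z = R = 4990 Ω
  Z4: Z = jωL = j·5441·0.001 = 0 + j5.441 Ω
  Z5: Z = jωL = j·5441·0.0036 = 0 + j19.59 Ω
Step 3 — Bridge requires nodal analysis (the Z5 bridge couples midpoints C and D, so the two paths cannot be reduced to a simple series/parallel combination). Setting node B to ground and injecting 1 A at node A, the 3-node admittance system at A, C, D solves to V_A = Z_AB = 7.154 + j34.75 Ω = 35.48∠78.4° Ω.
Step 4 — Source phasor: V = 87.6∠90.0° V = 0 + j87.6 V.
Step 5 — Current: I = V / Z = 2.418 + j0.4978 A = 2.469∠11.6° A.
Step 6 — Complex power: S = V·I* = 43.61 + j211.8 VA.
Step 7 — Real power: P = Re(S) = 43.61 W.
Step 8 — Reactive power: Q = Im(S) = 211.8 VAR.
Step 9 — Apparent power: |S| = 216.3 VA.
Step 10 — Power factor: PF = P/|S| = 0.2016 (lagging).

(a) P = 43.61 W  (b) Q = 211.8 VAR  (c) S = 216.3 VA  (d) PF = 0.2016 (lagging)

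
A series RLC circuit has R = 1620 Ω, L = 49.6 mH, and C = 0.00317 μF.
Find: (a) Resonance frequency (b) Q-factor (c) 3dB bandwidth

Step 1 — Resonance: ω₀ = 1/√(LC) = 1/√(0.0496·3.17e-09) = 7.975e+04 rad/s.
Step 2 — f₀ = ω₀/(2π) = 1.269e+04 Hz.
Step 3 — Series Q: Q = ω₀L/R = 7.975e+04·0.0496/1620 = 2.442.
Step 4 — Bandwidth: Δω = ω₀/Q = 3.266e+04 rad/s; BW = Δω/(2π) = 5198 Hz.

(a) f₀ = 1.269e+04 Hz  (b) Q = 2.442  (c) BW = 5198 Hz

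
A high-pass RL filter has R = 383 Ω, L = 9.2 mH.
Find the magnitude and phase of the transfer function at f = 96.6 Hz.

Step 1 — Angular frequency: ω = 2π·96.6 = 607 rad/s.
Step 2 — Transfer function: H(jω) = jωL/(R + jωL).
Step 3 — Numerator jωL = j·5.584; denominator R + jωL = 383 + j5.584.
Step 4 — H = 0.0002125 + j0.01458.
Step 5 — Magnitude: |H| = 0.01458 (-36.7 dB); phase: φ = 89.2°.

|H| = 0.01458 (-36.7 dB), φ = 89.2°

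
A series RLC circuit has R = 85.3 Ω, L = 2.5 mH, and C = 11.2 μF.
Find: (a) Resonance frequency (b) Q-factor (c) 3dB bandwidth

Step 1 — Resonance: ω₀ = 1/√(LC) = 1/√(0.0025·1.12e-05) = 5976 rad/s.
Step 2 — f₀ = ω₀/(2π) = 951.1 Hz.
Step 3 — Series Q: Q = ω₀L/R = 5976·0.0025/85.3 = 0.1752.
Step 4 — Bandwidth: Δω = ω₀/Q = 3.412e+04 rad/s; BW = Δω/(2π) = 5430 Hz.

(a) f₀ = 951.1 Hz  (b) Q = 0.1752  (c) BW = 5430 Hz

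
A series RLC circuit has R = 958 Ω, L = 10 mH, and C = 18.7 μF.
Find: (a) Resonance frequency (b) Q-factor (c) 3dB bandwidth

Step 1 — Resonance condition Im(Z)=0 gives ω₀ = 1/√(LC).
Step 2 — ω₀ = 1/√(0.01·1.87e-05) = 2312 rad/s.
Step 3 — f₀ = ω₀/(2π) = 368 Hz.
Step 4 — Series Q: Q = ω₀L/R = 2312·0.01/958 = 0.02414.
Step 5 — 3dB bandwidth: Δω = ω₀/Q = 9.58e+04 rad/s; BW = Δω/(2π) = 1.525e+04 Hz.

(a) f₀ = 368 Hz  (b) Q = 0.02414  (c) BW = 1.525e+04 Hz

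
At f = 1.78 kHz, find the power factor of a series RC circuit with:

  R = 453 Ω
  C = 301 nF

Step 1 — Angular frequency: ω = 2π·f = 2π·1780 = 1.118e+04 rad/s.
Step 2 — Component impedances:
  R: Z = R = 453 Ω
  C: Z = 1/(jωC) = -j/(ω·C) = 0 - j297.1 Ω
Step 3 — Series combination: Z_total = R + C = 453 - j297.1 Ω = 541.7∠-33.3° Ω.
Step 4 — Power factor: PF = cos(φ) = Re(Z)/|Z| = 453/541.71 = 0.8362.
Step 5 — Type: Im(Z) = -297.1 ⇒ leading (phase φ = -33.3°).

PF = 0.8362 (leading, φ = -33.3°)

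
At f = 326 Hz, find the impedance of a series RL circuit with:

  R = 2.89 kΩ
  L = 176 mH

Step 1 — Angular frequency: ω = 2π·f = 2π·326 = 2048 rad/s.
Step 2 — Component impedances:
  R: Z = R = 2890 Ω
  L: Z = jωL = j·2048·0.176 = 0 + j360.5 Ω
Step 3 — Series combination: Z_total = R + L = 2890 + j360.5 Ω = 2912∠7.1° Ω.

Z = 2890 + j360.5 Ω = 2912∠7.1° Ω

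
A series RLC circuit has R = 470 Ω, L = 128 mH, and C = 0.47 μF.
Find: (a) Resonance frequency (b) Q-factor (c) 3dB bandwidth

Step 1 — Resonance condition Im(Z)=0 gives ω₀ = 1/√(LC).
Step 2 — ω₀ = 1/√(0.128·4.7e-07) = 4077 rad/s.
Step 3 — f₀ = ω₀/(2π) = 648.9 Hz.
Step 4 — Series Q: Q = ω₀L/R = 4077·0.128/470 = 1.11.
Step 5 — 3dB bandwidth: Δω = ω₀/Q = 3672 rad/s; BW = Δω/(2π) = 584.4 Hz.

(a) f₀ = 648.9 Hz  (b) Q = 1.11  (c) BW = 584.4 Hz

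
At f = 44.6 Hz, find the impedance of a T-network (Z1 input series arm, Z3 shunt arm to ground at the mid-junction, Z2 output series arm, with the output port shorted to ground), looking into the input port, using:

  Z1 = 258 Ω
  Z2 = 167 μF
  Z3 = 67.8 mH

Step 1 — Angular frequency: ω = 2π·f = 2π·44.6 = 280.2 rad/s.
Step 2 — Component impedances:
  Z1: Z = R = 258 Ω
  Z2: Z = 1/(jωC) = -j/(ω·C) = 0 - j21.37 Ω
  Z3: Z = jωL = j·280.2·0.0678 = 0 + j19 Ω
Step 3 — With the output port shorted to ground, the output series arm Z2 runs from the junction to ground; the shunt arm Z3 also runs from the junction to ground. They appear in parallel: Z3 || Z2 = 0 + j171.4 Ω.
Step 4 — Series with input arm Z1: Z_in = Z1 + (Z3 || Z2) = 258 + j171.4 Ω = 309.7∠33.6° Ω.

Z = 258 + j171.4 Ω = 309.7∠33.6° Ω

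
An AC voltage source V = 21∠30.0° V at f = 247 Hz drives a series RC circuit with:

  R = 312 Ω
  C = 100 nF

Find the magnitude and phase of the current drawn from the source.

Step 1 — Angular frequency: ω = 2π·f = 2π·247 = 1552 rad/s.
Step 2 — Component impedances:
  R: Z = R = 312 Ω
  C: Z = 1/(jωC) = -j/(ω·C) = 0 - j6444 Ω
Step 3 — Series combination: Z_total = R + C = 312 - j6444 Ω = 6451∠-87.2° Ω.
Step 4 — Source phasor: V = 21∠30.0° V = 18.19 + j10.5 V.
Step 5 — Ohm's law: I = V / Z_total = (18.19 + j10.5) / (312 - j6444) = -0.001489 + j0.002895 A.
Step 6 — Convert to polar: |I| = 0.003255 A, ∠I = 117.2°.

I = 0.003255∠117.2° A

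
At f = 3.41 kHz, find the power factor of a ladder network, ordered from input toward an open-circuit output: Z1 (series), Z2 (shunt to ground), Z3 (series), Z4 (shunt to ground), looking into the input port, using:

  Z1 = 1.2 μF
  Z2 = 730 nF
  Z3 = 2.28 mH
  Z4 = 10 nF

Step 1 — Angular frequency: ω = 2π·f = 2π·3410 = 2.143e+04 rad/s.
Step 2 — Component impedances:
  Z1: Z = 1/(jωC) = -j/(ω·C) = 0 - j38.89 Ω
  Z2: Z = 1/(jωC) = -j/(ω·C) = 0 - j63.94 Ω
  Z3: Z = jωL = j·2.143e+04·0.00228 = 0 + j48.85 Ω
  Z4: Z = 1/(jωC) = -j/(ω·C) = 0 - j4667 Ω
Step 3 — Ladder network (open output): work backward from the far end, alternating series and parallel combinations. Z_in = 0 - j102 Ω = 102∠-90.0° Ω.
Step 4 — Power factor: PF = cos(φ) = Re(Z)/|Z| = 0/102 = 0.
Step 5 — Type: Im(Z) = -102 ⇒ leading (phase φ = -90.0°).

PF = 0 (leading, φ = -90.0°)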